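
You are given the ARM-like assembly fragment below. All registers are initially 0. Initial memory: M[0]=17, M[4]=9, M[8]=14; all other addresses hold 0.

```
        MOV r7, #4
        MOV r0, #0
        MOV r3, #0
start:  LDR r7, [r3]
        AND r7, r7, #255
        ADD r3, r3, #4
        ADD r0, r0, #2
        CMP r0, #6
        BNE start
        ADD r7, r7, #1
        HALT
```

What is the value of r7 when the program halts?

15

after MOV r7, #4: r7=4
after MOV r0, #0: r0=0
after MOV r3, #0: r3=0
after LDR r7, [r3]: r7=M[0]=17
after AND r7, r7, #255: r7=17&255=17
after ADD r3, r3, #4: r3=0+4=4
after ADD r0, r0, #2: r0=0+2=2
CMP r0, #6  (cmp 2,6)
BNE start: taken
after LDR r7, [r3]: r7=M[4]=9
after AND r7, r7, #255: r7=9&255=9
after ADD r3, r3, #4: r3=4+4=8
after ADD r0, r0, #2: r0=2+2=4
CMP r0, #6  (cmp 4,6)
BNE start: taken
after LDR r7, [r3]: r7=M[8]=14
after AND r7, r7, #255: r7=14&255=14
after ADD r3, r3, #4: r3=8+4=12
after ADD r0, r0, #2: r0=4+2=6
CMP r0, #6  (cmp 6,6)
BNE start: not taken
after ADD r7, r7, #1: r7=14+1=15
halt.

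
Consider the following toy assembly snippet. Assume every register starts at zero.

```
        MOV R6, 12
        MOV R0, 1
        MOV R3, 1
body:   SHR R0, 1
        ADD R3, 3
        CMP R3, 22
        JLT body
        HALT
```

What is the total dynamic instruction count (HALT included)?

32

MOV R6, 12 → R6=12
MOV R0, 1 → R0=1
MOV R3, 1 → R3=1
SHR R0, 1 → R0=1>>1=0
ADD R3, 3 → R3=1+3=4
CMP R3, 22  (cmp 4,22)
JLT body: taken
SHR R0, 1 → R0=0>>1=0
ADD R3, 3 → R3=4+3=7
CMP R3, 22  (cmp 7,22)
JLT body: taken
SHR R0, 1 → R0=0>>1=0
ADD R3, 3 → R3=7+3=10
CMP R3, 22  (cmp 10,22)
JLT body: taken
SHR R0, 1 → R0=0>>1=0
ADD R3, 3 → R3=10+3=13
CMP R3, 22  (cmp 13,22)
JLT body: taken
SHR R0, 1 → R0=0>>1=0
ADD R3, 3 → R3=13+3=16
CMP R3, 22  (cmp 16,22)
JLT body: taken
SHR R0, 1 → R0=0>>1=0
ADD R3, 3 → R3=16+3=19
CMP R3, 22  (cmp 19,22)
JLT body: taken
SHR R0, 1 → R0=0>>1=0
ADD R3, 3 → R3=19+3=22
CMP R3, 22  (cmp 22,22)
JLT body: not taken
halt.
Total executed instructions: 32.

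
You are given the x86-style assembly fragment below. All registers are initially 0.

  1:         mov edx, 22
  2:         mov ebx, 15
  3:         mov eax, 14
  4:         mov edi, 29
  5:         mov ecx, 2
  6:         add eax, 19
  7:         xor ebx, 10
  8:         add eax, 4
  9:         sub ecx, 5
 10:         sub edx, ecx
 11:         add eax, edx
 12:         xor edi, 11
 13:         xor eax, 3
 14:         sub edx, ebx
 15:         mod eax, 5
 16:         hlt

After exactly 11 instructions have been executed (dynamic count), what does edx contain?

after mov edx, 22: edx=22
after mov ebx, 15: ebx=15
after mov eax, 14: eax=14
after mov edi, 29: edi=29
after mov ecx, 2: ecx=2
after add eax, 19: eax=14+19=33
after xor ebx, 10: ebx=15^10=5
after add eax, 4: eax=33+4=37
after sub ecx, 5: ecx=2-5=-3
after sub edx, ecx: edx=22-(-3)=25
after add eax, edx: eax=37+25=62
After step 11: edx = 25.

25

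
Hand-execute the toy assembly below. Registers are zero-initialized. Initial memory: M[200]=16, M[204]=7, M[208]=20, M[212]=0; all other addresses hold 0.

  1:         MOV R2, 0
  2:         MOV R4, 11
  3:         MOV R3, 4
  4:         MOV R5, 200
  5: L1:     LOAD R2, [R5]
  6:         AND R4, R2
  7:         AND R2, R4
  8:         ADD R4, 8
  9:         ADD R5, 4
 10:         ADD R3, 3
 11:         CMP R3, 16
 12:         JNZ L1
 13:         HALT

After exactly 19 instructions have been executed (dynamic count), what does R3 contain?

MOV R2, 0 → R2=0
MOV R4, 11 → R4=11
MOV R3, 4 → R3=4
MOV R5, 200 → R5=200
LOAD R2, [R5] → R2=M[200]=16
AND R4, R2 → R4=11&16=0
AND R2, R4 → R2=16&0=0
ADD R4, 8 → R4=0+8=8
ADD R5, 4 → R5=200+4=204
ADD R3, 3 → R3=4+3=7
CMP R3, 16  (cmp 7,16)
JNZ L1: taken
LOAD R2, [R5] → R2=M[204]=7
AND R4, R2 → R4=8&7=0
AND R2, R4 → R2=7&0=0
ADD R4, 8 → R4=0+8=8
ADD R5, 4 → R5=204+4=208
ADD R3, 3 → R3=7+3=10
CMP R3, 16  (cmp 10,16)
After step 19: R3 = 10.

10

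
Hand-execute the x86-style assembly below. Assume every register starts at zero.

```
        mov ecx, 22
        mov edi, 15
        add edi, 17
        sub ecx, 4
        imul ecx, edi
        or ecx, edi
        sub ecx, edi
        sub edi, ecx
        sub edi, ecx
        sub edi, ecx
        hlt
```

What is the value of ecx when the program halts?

576

after mov ecx, 22: ecx=22
after mov edi, 15: edi=15
after add edi, 17: edi=15+17=32
after sub ecx, 4: ecx=22-4=18
after imul ecx, edi: ecx=18*32=576
after or ecx, edi: ecx=576|32=608
after sub ecx, edi: ecx=608-32=576
after sub edi, ecx: edi=32-576=-544
after sub edi, ecx: edi=(-544)-576=-1120
after sub edi, ecx: edi=(-1120)-576=-1696
halt.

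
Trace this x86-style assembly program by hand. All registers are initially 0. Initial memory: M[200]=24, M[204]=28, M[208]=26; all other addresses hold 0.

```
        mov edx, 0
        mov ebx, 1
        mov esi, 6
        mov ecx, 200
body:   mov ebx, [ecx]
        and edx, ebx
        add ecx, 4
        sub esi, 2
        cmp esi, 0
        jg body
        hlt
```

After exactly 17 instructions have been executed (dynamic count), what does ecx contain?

after mov edx, 0: edx=0
after mov ebx, 1: ebx=1
after mov esi, 6: esi=6
after mov ecx, 200: ecx=200
after mov ebx, [ecx]: ebx=M[200]=24
after and edx, ebx: edx=0&24=0
after add ecx, 4: ecx=200+4=204
after sub esi, 2: esi=6-2=4
cmp esi, 0  (cmp 4,0)
jg body: taken
after mov ebx, [ecx]: ebx=M[204]=28
after and edx, ebx: edx=0&28=0
after add ecx, 4: ecx=204+4=208
after sub esi, 2: esi=4-2=2
cmp esi, 0  (cmp 2,0)
jg body: taken
after mov ebx, [ecx]: ebx=M[208]=26
After step 17: ecx = 208.

208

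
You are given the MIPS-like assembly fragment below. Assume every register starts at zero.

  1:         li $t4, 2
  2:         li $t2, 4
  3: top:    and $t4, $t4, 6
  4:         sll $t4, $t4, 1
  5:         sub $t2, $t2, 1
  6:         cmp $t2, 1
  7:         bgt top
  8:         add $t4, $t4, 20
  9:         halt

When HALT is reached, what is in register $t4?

li $t4, 2 → $t4=2
li $t2, 4 → $t2=4
and $t4, $t4, 6 → $t4=2&6=2
sll $t4, $t4, 1 → $t4=2<<1=4
sub $t2, $t2, 1 → $t2=4-1=3
cmp $t2, 1  (cmp 3,1)
bgt top: taken
and $t4, $t4, 6 → $t4=4&6=4
sll $t4, $t4, 1 → $t4=4<<1=8
sub $t2, $t2, 1 → $t2=3-1=2
cmp $t2, 1  (cmp 2,1)
bgt top: taken
and $t4, $t4, 6 → $t4=8&6=0
sll $t4, $t4, 1 → $t4=0<<1=0
sub $t2, $t2, 1 → $t2=2-1=1
cmp $t2, 1  (cmp 1,1)
bgt top: not taken
add $t4, $t4, 20 → $t4=0+20=20
halt.

20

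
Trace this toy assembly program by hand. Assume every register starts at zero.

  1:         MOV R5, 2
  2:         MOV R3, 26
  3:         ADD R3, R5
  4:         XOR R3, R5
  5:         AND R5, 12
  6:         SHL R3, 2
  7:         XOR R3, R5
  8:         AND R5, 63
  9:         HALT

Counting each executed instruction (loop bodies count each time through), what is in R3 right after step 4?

R5=2
R3=26
R3=26+2=28
R3=28^2=30
After step 4: R3 = 30.

30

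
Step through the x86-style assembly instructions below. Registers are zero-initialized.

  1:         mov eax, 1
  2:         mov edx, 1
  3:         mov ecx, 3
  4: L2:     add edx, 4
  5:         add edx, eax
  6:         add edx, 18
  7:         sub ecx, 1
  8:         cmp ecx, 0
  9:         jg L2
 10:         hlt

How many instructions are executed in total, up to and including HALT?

22

after mov eax, 1: eax=1
after mov edx, 1: edx=1
after mov ecx, 3: ecx=3
after add edx, 4: edx=1+4=5
after add edx, eax: edx=5+1=6
after add edx, 18: edx=6+18=24
after sub ecx, 1: ecx=3-1=2
cmp ecx, 0  (cmp 2,0)
jg L2: taken
after add edx, 4: edx=24+4=28
after add edx, eax: edx=28+1=29
after add edx, 18: edx=29+18=47
after sub ecx, 1: ecx=2-1=1
cmp ecx, 0  (cmp 1,0)
jg L2: taken
after add edx, 4: edx=47+4=51
after add edx, eax: edx=51+1=52
after add edx, 18: edx=52+18=70
after sub ecx, 1: ecx=1-1=0
cmp ecx, 0  (cmp 0,0)
jg L2: not taken
halt.
Total executed instructions: 22.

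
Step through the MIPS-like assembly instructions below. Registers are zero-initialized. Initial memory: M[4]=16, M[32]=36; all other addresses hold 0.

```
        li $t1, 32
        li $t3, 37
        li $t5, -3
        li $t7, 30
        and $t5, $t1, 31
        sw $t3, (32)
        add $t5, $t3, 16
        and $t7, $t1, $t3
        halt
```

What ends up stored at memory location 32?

$t1=32
$t3=37
$t5=-3
$t7=30
$t5=32&31=0
sw $t3, (32) → M[32]=37
$t5=37+16=53
$t7=32&37=32
halt.

37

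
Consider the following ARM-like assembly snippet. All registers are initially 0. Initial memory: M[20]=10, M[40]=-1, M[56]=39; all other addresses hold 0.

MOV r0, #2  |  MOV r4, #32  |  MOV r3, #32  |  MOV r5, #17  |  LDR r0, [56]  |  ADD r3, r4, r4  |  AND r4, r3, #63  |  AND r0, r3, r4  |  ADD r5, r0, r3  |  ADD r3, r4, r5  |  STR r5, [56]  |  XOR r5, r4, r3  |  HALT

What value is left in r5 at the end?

after MOV r0, #2: r0=2
after MOV r4, #32: r4=32
after MOV r3, #32: r3=32
after MOV r5, #17: r5=17
after LDR r0, [56]: r0=M[56]=39
after ADD r3, r4, r4: r3=32+32=64
after AND r4, r3, #63: r4=64&63=0
after AND r0, r3, r4: r0=64&0=0
after ADD r5, r0, r3: r5=0+64=64
after ADD r3, r4, r5: r3=0+64=64
STR r5, [56] → M[56]=64
after XOR r5, r4, r3: r5=0^64=64
halt.

64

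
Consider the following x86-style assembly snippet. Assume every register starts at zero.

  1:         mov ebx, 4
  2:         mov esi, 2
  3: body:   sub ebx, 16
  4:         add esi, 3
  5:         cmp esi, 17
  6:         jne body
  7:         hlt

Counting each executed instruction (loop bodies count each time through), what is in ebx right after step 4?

after mov ebx, 4: ebx=4
after mov esi, 2: esi=2
after sub ebx, 16: ebx=4-16=-12
after add esi, 3: esi=2+3=5
After step 4: ebx = -12.

-12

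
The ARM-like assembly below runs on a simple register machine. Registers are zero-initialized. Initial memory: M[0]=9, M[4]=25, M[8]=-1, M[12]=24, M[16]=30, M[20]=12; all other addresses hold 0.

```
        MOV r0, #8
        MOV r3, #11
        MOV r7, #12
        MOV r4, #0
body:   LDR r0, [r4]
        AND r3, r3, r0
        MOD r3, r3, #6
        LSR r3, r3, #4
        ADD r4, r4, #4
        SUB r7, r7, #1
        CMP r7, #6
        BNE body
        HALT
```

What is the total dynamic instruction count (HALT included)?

MOV r0, #8 → r0=8
MOV r3, #11 → r3=11
MOV r7, #12 → r7=12
MOV r4, #0 → r4=0
LDR r0, [r4] → r0=M[0]=9
AND r3, r3, r0 → r3=11&9=9
MOD r3, r3, #6 → r3=9%6=3
LSR r3, r3, #4 → r3=3>>4=0
ADD r4, r4, #4 → r4=0+4=4
SUB r7, r7, #1 → r7=12-1=11
CMP r7, #6  (cmp 11,6)
BNE body: taken
LDR r0, [r4] → r0=M[4]=25
AND r3, r3, r0 → r3=0&25=0
MOD r3, r3, #6 → r3=0%6=0
LSR r3, r3, #4 → r3=0>>4=0
ADD r4, r4, #4 → r4=4+4=8
SUB r7, r7, #1 → r7=11-1=10
CMP r7, #6  (cmp 10,6)
BNE body: taken
LDR r0, [r4] → r0=M[8]=-1
AND r3, r3, r0 → r3=0&(-1)=0
MOD r3, r3, #6 → r3=0%6=0
LSR r3, r3, #4 → r3=0>>4=0
ADD r4, r4, #4 → r4=8+4=12
SUB r7, r7, #1 → r7=10-1=9
CMP r7, #6  (cmp 9,6)
BNE body: taken
LDR r0, [r4] → r0=M[12]=24
AND r3, r3, r0 → r3=0&24=0
MOD r3, r3, #6 → r3=0%6=0
LSR r3, r3, #4 → r3=0>>4=0
ADD r4, r4, #4 → r4=12+4=16
SUB r7, r7, #1 → r7=9-1=8
CMP r7, #6  (cmp 8,6)
BNE body: taken
LDR r0, [r4] → r0=M[16]=30
AND r3, r3, r0 → r3=0&30=0
MOD r3, r3, #6 → r3=0%6=0
LSR r3, r3, #4 → r3=0>>4=0
ADD r4, r4, #4 → r4=16+4=20
SUB r7, r7, #1 → r7=8-1=7
CMP r7, #6  (cmp 7,6)
BNE body: taken
LDR r0, [r4] → r0=M[20]=12
AND r3, r3, r0 → r3=0&12=0
MOD r3, r3, #6 → r3=0%6=0
LSR r3, r3, #4 → r3=0>>4=0
ADD r4, r4, #4 → r4=20+4=24
SUB r7, r7, #1 → r7=7-1=6
CMP r7, #6  (cmp 6,6)
BNE body: not taken
halt.
Total executed instructions: 53.

53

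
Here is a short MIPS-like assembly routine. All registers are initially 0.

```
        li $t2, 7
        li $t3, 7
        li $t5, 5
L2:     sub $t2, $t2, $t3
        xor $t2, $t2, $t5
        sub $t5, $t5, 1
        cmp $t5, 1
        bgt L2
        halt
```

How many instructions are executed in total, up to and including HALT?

after li $t2, 7: $t2=7
after li $t3, 7: $t3=7
after li $t5, 5: $t5=5
after sub $t2, $t2, $t3: $t2=7-7=0
after xor $t2, $t2, $t5: $t2=0^5=5
after sub $t5, $t5, 1: $t5=5-1=4
cmp $t5, 1  (cmp 4,1)
bgt L2: taken
after sub $t2, $t2, $t3: $t2=5-7=-2
after xor $t2, $t2, $t5: $t2=(-2)^4=-6
after sub $t5, $t5, 1: $t5=4-1=3
cmp $t5, 1  (cmp 3,1)
bgt L2: taken
after sub $t2, $t2, $t3: $t2=(-6)-7=-13
after xor $t2, $t2, $t5: $t2=(-13)^3=-16
after sub $t5, $t5, 1: $t5=3-1=2
cmp $t5, 1  (cmp 2,1)
bgt L2: taken
after sub $t2, $t2, $t3: $t2=(-16)-7=-23
after xor $t2, $t2, $t5: $t2=(-23)^2=-21
after sub $t5, $t5, 1: $t5=2-1=1
cmp $t5, 1  (cmp 1,1)
bgt L2: not taken
halt.
Total executed instructions: 24.

24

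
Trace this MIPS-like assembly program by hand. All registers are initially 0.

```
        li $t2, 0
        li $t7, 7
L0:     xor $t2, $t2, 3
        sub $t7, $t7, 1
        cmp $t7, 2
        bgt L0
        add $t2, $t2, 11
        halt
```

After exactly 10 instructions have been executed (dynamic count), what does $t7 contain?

$t2=0
$t7=7
$t2=0^3=3
$t7=7-1=6
cmp $t7, 2  (cmp 6,2)
bgt L0: taken
$t2=3^3=0
$t7=6-1=5
cmp $t7, 2  (cmp 5,2)
bgt L0: taken
After step 10: $t7 = 5.

5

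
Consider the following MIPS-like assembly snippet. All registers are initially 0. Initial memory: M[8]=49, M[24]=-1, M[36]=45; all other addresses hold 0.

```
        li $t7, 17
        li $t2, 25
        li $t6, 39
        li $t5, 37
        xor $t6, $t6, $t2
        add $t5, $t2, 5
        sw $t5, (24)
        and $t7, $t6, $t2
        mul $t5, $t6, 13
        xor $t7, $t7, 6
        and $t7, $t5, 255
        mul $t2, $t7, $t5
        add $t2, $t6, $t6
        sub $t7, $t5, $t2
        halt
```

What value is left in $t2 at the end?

124

$t7=17
$t2=25
$t6=39
$t5=37
$t6=39^25=62
$t5=25+5=30
sw $t5, (24) → M[24]=30
$t7=62&25=24
$t5=62*13=806
$t7=24^6=30
$t7=806&255=38
$t2=38*806=30628
$t2=62+62=124
$t7=806-124=682
halt.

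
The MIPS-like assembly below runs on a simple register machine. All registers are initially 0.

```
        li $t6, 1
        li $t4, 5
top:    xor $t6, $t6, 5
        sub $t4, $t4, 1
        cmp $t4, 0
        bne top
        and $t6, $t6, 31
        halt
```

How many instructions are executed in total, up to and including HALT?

24

li $t6, 1 → $t6=1
li $t4, 5 → $t4=5
xor $t6, $t6, 5 → $t6=1^5=4
sub $t4, $t4, 1 → $t4=5-1=4
cmp $t4, 0  (cmp 4,0)
bne top: taken
xor $t6, $t6, 5 → $t6=4^5=1
sub $t4, $t4, 1 → $t4=4-1=3
cmp $t4, 0  (cmp 3,0)
bne top: taken
xor $t6, $t6, 5 → $t6=1^5=4
sub $t4, $t4, 1 → $t4=3-1=2
cmp $t4, 0  (cmp 2,0)
bne top: taken
xor $t6, $t6, 5 → $t6=4^5=1
sub $t4, $t4, 1 → $t4=2-1=1
cmp $t4, 0  (cmp 1,0)
bne top: taken
xor $t6, $t6, 5 → $t6=1^5=4
sub $t4, $t4, 1 → $t4=1-1=0
cmp $t4, 0  (cmp 0,0)
bne top: not taken
and $t6, $t6, 31 → $t6=4&31=4
halt.
Total executed instructions: 24.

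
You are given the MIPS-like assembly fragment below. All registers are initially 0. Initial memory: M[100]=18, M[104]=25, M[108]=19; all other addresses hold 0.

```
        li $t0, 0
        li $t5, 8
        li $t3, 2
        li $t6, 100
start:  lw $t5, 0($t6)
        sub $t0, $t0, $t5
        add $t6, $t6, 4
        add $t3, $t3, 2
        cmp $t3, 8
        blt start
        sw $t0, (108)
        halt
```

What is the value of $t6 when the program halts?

$t0=0
$t5=8
$t3=2
$t6=100
$t5=M[100]=18
$t0=0-18=-18
$t6=100+4=104
$t3=2+2=4
cmp $t3, 8  (cmp 4,8)
blt start: taken
$t5=M[104]=25
$t0=(-18)-25=-43
$t6=104+4=108
$t3=4+2=6
cmp $t3, 8  (cmp 6,8)
blt start: taken
$t5=M[108]=19
$t0=(-43)-19=-62
$t6=108+4=112
$t3=6+2=8
cmp $t3, 8  (cmp 8,8)
blt start: not taken
sw $t0, (108) → M[108]=-62
halt.

112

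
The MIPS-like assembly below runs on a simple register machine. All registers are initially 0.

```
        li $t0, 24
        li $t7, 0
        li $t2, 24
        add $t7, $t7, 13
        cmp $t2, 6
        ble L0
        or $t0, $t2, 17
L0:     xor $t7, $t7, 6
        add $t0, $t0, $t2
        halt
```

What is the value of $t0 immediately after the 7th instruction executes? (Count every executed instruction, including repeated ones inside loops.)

25

after li $t0, 24: $t0=24
after li $t7, 0: $t7=0
after li $t2, 24: $t2=24
after add $t7, $t7, 13: $t7=0+13=13
cmp $t2, 6  (cmp 24,6)
ble L0: not taken
after or $t0, $t2, 17: $t0=24|17=25
After step 7: $t0 = 25.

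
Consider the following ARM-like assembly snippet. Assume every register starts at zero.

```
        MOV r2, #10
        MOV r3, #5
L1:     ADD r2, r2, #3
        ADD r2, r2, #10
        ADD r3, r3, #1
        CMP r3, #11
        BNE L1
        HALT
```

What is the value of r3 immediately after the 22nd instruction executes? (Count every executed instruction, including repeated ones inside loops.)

9

after MOV r2, #10: r2=10
after MOV r3, #5: r3=5
after ADD r2, r2, #3: r2=10+3=13
after ADD r2, r2, #10: r2=13+10=23
after ADD r3, r3, #1: r3=5+1=6
CMP r3, #11  (cmp 6,11)
BNE L1: taken
after ADD r2, r2, #3: r2=23+3=26
after ADD r2, r2, #10: r2=26+10=36
after ADD r3, r3, #1: r3=6+1=7
CMP r3, #11  (cmp 7,11)
BNE L1: taken
after ADD r2, r2, #3: r2=36+3=39
after ADD r2, r2, #10: r2=39+10=49
after ADD r3, r3, #1: r3=7+1=8
CMP r3, #11  (cmp 8,11)
BNE L1: taken
after ADD r2, r2, #3: r2=49+3=52
after ADD r2, r2, #10: r2=52+10=62
after ADD r3, r3, #1: r3=8+1=9
CMP r3, #11  (cmp 9,11)
BNE L1: taken
After step 22: r3 = 9.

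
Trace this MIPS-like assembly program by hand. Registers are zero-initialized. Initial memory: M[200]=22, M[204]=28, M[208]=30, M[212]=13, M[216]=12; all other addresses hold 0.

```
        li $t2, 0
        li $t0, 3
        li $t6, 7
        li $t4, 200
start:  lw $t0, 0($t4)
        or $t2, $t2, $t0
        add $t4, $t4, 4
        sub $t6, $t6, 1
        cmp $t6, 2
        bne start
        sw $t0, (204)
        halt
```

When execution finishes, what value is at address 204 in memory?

12

li $t2, 0 → $t2=0
li $t0, 3 → $t0=3
li $t6, 7 → $t6=7
li $t4, 200 → $t4=200
lw $t0, 0($t4) → $t0=M[200]=22
or $t2, $t2, $t0 → $t2=0|22=22
add $t4, $t4, 4 → $t4=200+4=204
sub $t6, $t6, 1 → $t6=7-1=6
cmp $t6, 2  (cmp 6,2)
bne start: taken
lw $t0, 0($t4) → $t0=M[204]=28
or $t2, $t2, $t0 → $t2=22|28=30
add $t4, $t4, 4 → $t4=204+4=208
sub $t6, $t6, 1 → $t6=6-1=5
cmp $t6, 2  (cmp 5,2)
bne start: taken
lw $t0, 0($t4) → $t0=M[208]=30
or $t2, $t2, $t0 → $t2=30|30=30
add $t4, $t4, 4 → $t4=208+4=212
sub $t6, $t6, 1 → $t6=5-1=4
cmp $t6, 2  (cmp 4,2)
bne start: taken
lw $t0, 0($t4) → $t0=M[212]=13
or $t2, $t2, $t0 → $t2=30|13=31
add $t4, $t4, 4 → $t4=212+4=216
sub $t6, $t6, 1 → $t6=4-1=3
cmp $t6, 2  (cmp 3,2)
bne start: taken
lw $t0, 0($t4) → $t0=M[216]=12
or $t2, $t2, $t0 → $t2=31|12=31
add $t4, $t4, 4 → $t4=216+4=220
sub $t6, $t6, 1 → $t6=3-1=2
cmp $t6, 2  (cmp 2,2)
bne start: not taken
sw $t0, (204) → M[204]=12
halt.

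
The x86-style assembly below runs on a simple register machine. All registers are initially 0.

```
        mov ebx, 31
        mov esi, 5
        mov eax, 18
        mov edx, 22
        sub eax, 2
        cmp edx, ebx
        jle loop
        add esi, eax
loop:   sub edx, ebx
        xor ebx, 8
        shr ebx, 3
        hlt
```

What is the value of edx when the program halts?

-9

ebx=31
esi=5
eax=18
edx=22
eax=18-2=16
cmp edx, ebx  (cmp 22,31)
jle loop: taken
edx=22-31=-9
ebx=31^8=23
ebx=23>>3=2
halt.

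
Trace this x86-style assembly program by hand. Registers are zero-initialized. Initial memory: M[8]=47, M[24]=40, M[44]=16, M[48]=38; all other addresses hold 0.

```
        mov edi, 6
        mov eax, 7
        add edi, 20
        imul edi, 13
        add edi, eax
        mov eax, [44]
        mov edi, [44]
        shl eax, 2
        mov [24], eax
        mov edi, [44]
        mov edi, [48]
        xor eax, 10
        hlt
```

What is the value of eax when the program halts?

74

mov edi, 6 → edi=6
mov eax, 7 → eax=7
add edi, 20 → edi=6+20=26
imul edi, 13 → edi=26*13=338
add edi, eax → edi=338+7=345
mov eax, [44] → eax=M[44]=16
mov edi, [44] → edi=M[44]=16
shl eax, 2 → eax=16<<2=64
mov [24], eax → M[24]=64
mov edi, [44] → edi=M[44]=16
mov edi, [48] → edi=M[48]=38
xor eax, 10 → eax=64^10=74
halt.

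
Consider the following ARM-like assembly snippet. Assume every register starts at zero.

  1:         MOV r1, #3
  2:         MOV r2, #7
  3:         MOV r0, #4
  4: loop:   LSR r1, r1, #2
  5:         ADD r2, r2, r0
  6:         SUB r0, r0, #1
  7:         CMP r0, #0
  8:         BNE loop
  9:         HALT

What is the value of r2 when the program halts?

17

r1=3
r2=7
r0=4
r1=3>>2=0
r2=7+4=11
r0=4-1=3
CMP r0, #0  (cmp 3,0)
BNE loop: taken
r1=0>>2=0
r2=11+3=14
r0=3-1=2
CMP r0, #0  (cmp 2,0)
BNE loop: taken
r1=0>>2=0
r2=14+2=16
r0=2-1=1
CMP r0, #0  (cmp 1,0)
BNE loop: taken
r1=0>>2=0
r2=16+1=17
r0=1-1=0
CMP r0, #0  (cmp 0,0)
BNE loop: not taken
halt.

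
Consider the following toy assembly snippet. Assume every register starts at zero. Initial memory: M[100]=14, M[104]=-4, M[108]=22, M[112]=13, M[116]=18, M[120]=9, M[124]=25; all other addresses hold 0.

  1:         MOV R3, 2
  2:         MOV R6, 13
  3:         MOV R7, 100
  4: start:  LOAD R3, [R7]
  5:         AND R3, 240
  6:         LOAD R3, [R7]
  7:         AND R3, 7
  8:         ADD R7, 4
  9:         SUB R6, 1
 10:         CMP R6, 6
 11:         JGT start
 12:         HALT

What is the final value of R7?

128

after MOV R3, 2: R3=2
after MOV R6, 13: R6=13
after MOV R7, 100: R7=100
after LOAD R3, [R7]: R3=M[100]=14
after AND R3, 240: R3=14&240=0
after LOAD R3, [R7]: R3=M[100]=14
after AND R3, 7: R3=14&7=6
after ADD R7, 4: R7=100+4=104
after SUB R6, 1: R6=13-1=12
CMP R6, 6  (cmp 12,6)
JGT start: taken
after LOAD R3, [R7]: R3=M[104]=-4
after AND R3, 240: R3=(-4)&240=240
after LOAD R3, [R7]: R3=M[104]=-4
after AND R3, 7: R3=(-4)&7=4
after ADD R7, 4: R7=104+4=108
after SUB R6, 1: R6=12-1=11
CMP R6, 6  (cmp 11,6)
JGT start: taken
after LOAD R3, [R7]: R3=M[108]=22
after AND R3, 240: R3=22&240=16
after LOAD R3, [R7]: R3=M[108]=22
after AND R3, 7: R3=22&7=6
after ADD R7, 4: R7=108+4=112
after SUB R6, 1: R6=11-1=10
CMP R6, 6  (cmp 10,6)
JGT start: taken
after LOAD R3, [R7]: R3=M[112]=13
after AND R3, 240: R3=13&240=0
after LOAD R3, [R7]: R3=M[112]=13
after AND R3, 7: R3=13&7=5
after ADD R7, 4: R7=112+4=116
after SUB R6, 1: R6=10-1=9
CMP R6, 6  (cmp 9,6)
JGT start: taken
after LOAD R3, [R7]: R3=M[116]=18
after AND R3, 240: R3=18&240=16
after LOAD R3, [R7]: R3=M[116]=18
after AND R3, 7: R3=18&7=2
after ADD R7, 4: R7=116+4=120
after SUB R6, 1: R6=9-1=8
CMP R6, 6  (cmp 8,6)
JGT start: taken
after LOAD R3, [R7]: R3=M[120]=9
after AND R3, 240: R3=9&240=0
after LOAD R3, [R7]: R3=M[120]=9
after AND R3, 7: R3=9&7=1
after ADD R7, 4: R7=120+4=124
after SUB R6, 1: R6=8-1=7
CMP R6, 6  (cmp 7,6)
JGT start: taken
after LOAD R3, [R7]: R3=M[124]=25
after AND R3, 240: R3=25&240=16
after LOAD R3, [R7]: R3=M[124]=25
after AND R3, 7: R3=25&7=1
after ADD R7, 4: R7=124+4=128
after SUB R6, 1: R6=7-1=6
CMP R6, 6  (cmp 6,6)
JGT start: not taken
halt.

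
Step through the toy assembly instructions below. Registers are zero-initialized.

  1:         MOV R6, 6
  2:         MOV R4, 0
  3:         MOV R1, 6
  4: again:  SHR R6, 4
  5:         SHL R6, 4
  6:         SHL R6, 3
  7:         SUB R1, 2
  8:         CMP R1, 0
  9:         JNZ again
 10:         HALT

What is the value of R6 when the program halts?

R6=6
R4=0
R1=6
R6=6>>4=0
R6=0<<4=0
R6=0<<3=0
R1=6-2=4
CMP R1, 0  (cmp 4,0)
JNZ again: taken
R6=0>>4=0
R6=0<<4=0
R6=0<<3=0
R1=4-2=2
CMP R1, 0  (cmp 2,0)
JNZ again: taken
R6=0>>4=0
R6=0<<4=0
R6=0<<3=0
R1=2-2=0
CMP R1, 0  (cmp 0,0)
JNZ again: not taken
halt.

0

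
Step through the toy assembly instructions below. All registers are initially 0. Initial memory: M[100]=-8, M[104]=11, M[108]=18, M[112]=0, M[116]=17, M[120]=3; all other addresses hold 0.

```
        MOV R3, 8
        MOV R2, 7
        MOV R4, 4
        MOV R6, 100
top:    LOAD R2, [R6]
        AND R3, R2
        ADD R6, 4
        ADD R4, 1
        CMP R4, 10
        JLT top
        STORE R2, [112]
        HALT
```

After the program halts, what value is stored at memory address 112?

3

MOV R3, 8 → R3=8
MOV R2, 7 → R2=7
MOV R4, 4 → R4=4
MOV R6, 100 → R6=100
LOAD R2, [R6] → R2=M[100]=-8
AND R3, R2 → R3=8&(-8)=8
ADD R6, 4 → R6=100+4=104
ADD R4, 1 → R4=4+1=5
CMP R4, 10  (cmp 5,10)
JLT top: taken
LOAD R2, [R6] → R2=M[104]=11
AND R3, R2 → R3=8&11=8
ADD R6, 4 → R6=104+4=108
ADD R4, 1 → R4=5+1=6
CMP R4, 10  (cmp 6,10)
JLT top: taken
LOAD R2, [R6] → R2=M[108]=18
AND R3, R2 → R3=8&18=0
ADD R6, 4 → R6=108+4=112
ADD R4, 1 → R4=6+1=7
CMP R4, 10  (cmp 7,10)
JLT top: taken
LOAD R2, [R6] → R2=M[112]=0
AND R3, R2 → R3=0&0=0
ADD R6, 4 → R6=112+4=116
ADD R4, 1 → R4=7+1=8
CMP R4, 10  (cmp 8,10)
JLT top: taken
LOAD R2, [R6] → R2=M[116]=17
AND R3, R2 → R3=0&17=0
ADD R6, 4 → R6=116+4=120
ADD R4, 1 → R4=8+1=9
CMP R4, 10  (cmp 9,10)
JLT top: taken
LOAD R2, [R6] → R2=M[120]=3
AND R3, R2 → R3=0&3=0
ADD R6, 4 → R6=120+4=124
ADD R4, 1 → R4=9+1=10
CMP R4, 10  (cmp 10,10)
JLT top: not taken
STORE R2, [112] → M[112]=3
halt.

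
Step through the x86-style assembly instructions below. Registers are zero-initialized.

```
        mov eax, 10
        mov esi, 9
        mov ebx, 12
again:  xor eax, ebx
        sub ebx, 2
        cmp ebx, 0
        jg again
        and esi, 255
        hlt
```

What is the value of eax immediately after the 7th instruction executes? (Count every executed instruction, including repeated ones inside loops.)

eax=10
esi=9
ebx=12
eax=10^12=6
ebx=12-2=10
cmp ebx, 0  (cmp 10,0)
jg again: taken
After step 7: eax = 6.

6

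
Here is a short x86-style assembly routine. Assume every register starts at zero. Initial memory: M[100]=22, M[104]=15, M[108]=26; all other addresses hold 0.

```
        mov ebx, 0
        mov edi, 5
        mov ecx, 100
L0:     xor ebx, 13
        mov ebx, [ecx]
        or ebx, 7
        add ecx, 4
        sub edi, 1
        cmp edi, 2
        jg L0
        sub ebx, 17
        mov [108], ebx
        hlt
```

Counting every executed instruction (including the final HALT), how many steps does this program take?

ebx=0
edi=5
ecx=100
ebx=0^13=13
ebx=M[100]=22
ebx=22|7=23
ecx=100+4=104
edi=5-1=4
cmp edi, 2  (cmp 4,2)
jg L0: taken
ebx=23^13=26
ebx=M[104]=15
ebx=15|7=15
ecx=104+4=108
edi=4-1=3
cmp edi, 2  (cmp 3,2)
jg L0: taken
ebx=15^13=2
ebx=M[108]=26
ebx=26|7=31
ecx=108+4=112
edi=3-1=2
cmp edi, 2  (cmp 2,2)
jg L0: not taken
ebx=31-17=14
mov [108], ebx → M[108]=14
halt.
Total executed instructions: 27.

27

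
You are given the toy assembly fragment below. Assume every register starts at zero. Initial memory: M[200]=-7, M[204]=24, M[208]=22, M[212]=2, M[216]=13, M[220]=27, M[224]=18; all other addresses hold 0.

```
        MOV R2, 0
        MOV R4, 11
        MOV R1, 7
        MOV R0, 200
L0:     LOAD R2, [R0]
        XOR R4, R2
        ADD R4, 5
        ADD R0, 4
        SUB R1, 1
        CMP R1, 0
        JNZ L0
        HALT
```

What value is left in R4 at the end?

-13

after MOV R2, 0: R2=0
after MOV R4, 11: R4=11
after MOV R1, 7: R1=7
after MOV R0, 200: R0=200
after LOAD R2, [R0]: R2=M[200]=-7
after XOR R4, R2: R4=11^(-7)=-14
after ADD R4, 5: R4=(-14)+5=-9
after ADD R0, 4: R0=200+4=204
after SUB R1, 1: R1=7-1=6
CMP R1, 0  (cmp 6,0)
JNZ L0: taken
after LOAD R2, [R0]: R2=M[204]=24
after XOR R4, R2: R4=(-9)^24=-17
after ADD R4, 5: R4=(-17)+5=-12
after ADD R0, 4: R0=204+4=208
after SUB R1, 1: R1=6-1=5
CMP R1, 0  (cmp 5,0)
JNZ L0: taken
after LOAD R2, [R0]: R2=M[208]=22
after XOR R4, R2: R4=(-12)^22=-30
after ADD R4, 5: R4=(-30)+5=-25
after ADD R0, 4: R0=208+4=212
after SUB R1, 1: R1=5-1=4
CMP R1, 0  (cmp 4,0)
JNZ L0: taken
after LOAD R2, [R0]: R2=M[212]=2
after XOR R4, R2: R4=(-25)^2=-27
after ADD R4, 5: R4=(-27)+5=-22
after ADD R0, 4: R0=212+4=216
after SUB R1, 1: R1=4-1=3
CMP R1, 0  (cmp 3,0)
JNZ L0: taken
after LOAD R2, [R0]: R2=M[216]=13
after XOR R4, R2: R4=(-22)^13=-25
after ADD R4, 5: R4=(-25)+5=-20
after ADD R0, 4: R0=216+4=220
after SUB R1, 1: R1=3-1=2
CMP R1, 0  (cmp 2,0)
JNZ L0: taken
after LOAD R2, [R0]: R2=M[220]=27
after XOR R4, R2: R4=(-20)^27=-9
after ADD R4, 5: R4=(-9)+5=-4
after ADD R0, 4: R0=220+4=224
after SUB R1, 1: R1=2-1=1
CMP R1, 0  (cmp 1,0)
JNZ L0: taken
after LOAD R2, [R0]: R2=M[224]=18
after XOR R4, R2: R4=(-4)^18=-18
after ADD R4, 5: R4=(-18)+5=-13
after ADD R0, 4: R0=224+4=228
after SUB R1, 1: R1=1-1=0
CMP R1, 0  (cmp 0,0)
JNZ L0: not taken
halt.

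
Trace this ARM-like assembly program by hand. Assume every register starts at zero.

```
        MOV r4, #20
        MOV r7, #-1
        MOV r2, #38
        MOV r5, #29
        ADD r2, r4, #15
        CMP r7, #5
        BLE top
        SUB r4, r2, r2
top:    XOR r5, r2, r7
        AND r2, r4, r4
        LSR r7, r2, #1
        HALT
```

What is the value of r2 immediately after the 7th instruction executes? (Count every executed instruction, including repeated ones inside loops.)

r4=20
r7=-1
r2=38
r5=29
r2=20+15=35
CMP r7, #5  (cmp -1,5)
BLE top: taken
After step 7: r2 = 35.

35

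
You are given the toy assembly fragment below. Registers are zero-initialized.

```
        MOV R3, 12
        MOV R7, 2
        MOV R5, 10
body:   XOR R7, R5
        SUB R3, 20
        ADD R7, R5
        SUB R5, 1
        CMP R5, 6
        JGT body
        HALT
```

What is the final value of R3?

-68

after MOV R3, 12: R3=12
after MOV R7, 2: R7=2
after MOV R5, 10: R5=10
after XOR R7, R5: R7=2^10=8
after SUB R3, 20: R3=12-20=-8
after ADD R7, R5: R7=8+10=18
after SUB R5, 1: R5=10-1=9
CMP R5, 6  (cmp 9,6)
JGT body: taken
after XOR R7, R5: R7=18^9=27
after SUB R3, 20: R3=(-8)-20=-28
after ADD R7, R5: R7=27+9=36
after SUB R5, 1: R5=9-1=8
CMP R5, 6  (cmp 8,6)
JGT body: taken
after XOR R7, R5: R7=36^8=44
after SUB R3, 20: R3=(-28)-20=-48
after ADD R7, R5: R7=44+8=52
after SUB R5, 1: R5=8-1=7
CMP R5, 6  (cmp 7,6)
JGT body: taken
after XOR R7, R5: R7=52^7=51
after SUB R3, 20: R3=(-48)-20=-68
after ADD R7, R5: R7=51+7=58
after SUB R5, 1: R5=7-1=6
CMP R5, 6  (cmp 6,6)
JGT body: not taken
halt.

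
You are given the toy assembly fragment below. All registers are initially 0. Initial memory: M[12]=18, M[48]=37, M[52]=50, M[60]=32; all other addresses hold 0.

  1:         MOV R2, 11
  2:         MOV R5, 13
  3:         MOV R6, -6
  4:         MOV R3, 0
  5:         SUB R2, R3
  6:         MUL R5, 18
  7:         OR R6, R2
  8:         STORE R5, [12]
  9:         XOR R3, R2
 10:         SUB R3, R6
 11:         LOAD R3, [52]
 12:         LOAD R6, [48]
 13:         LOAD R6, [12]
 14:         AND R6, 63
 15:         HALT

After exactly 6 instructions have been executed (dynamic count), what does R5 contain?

234

after MOV R2, 11: R2=11
after MOV R5, 13: R5=13
after MOV R6, -6: R6=-6
after MOV R3, 0: R3=0
after SUB R2, R3: R2=11-0=11
after MUL R5, 18: R5=13*18=234
After step 6: R5 = 234.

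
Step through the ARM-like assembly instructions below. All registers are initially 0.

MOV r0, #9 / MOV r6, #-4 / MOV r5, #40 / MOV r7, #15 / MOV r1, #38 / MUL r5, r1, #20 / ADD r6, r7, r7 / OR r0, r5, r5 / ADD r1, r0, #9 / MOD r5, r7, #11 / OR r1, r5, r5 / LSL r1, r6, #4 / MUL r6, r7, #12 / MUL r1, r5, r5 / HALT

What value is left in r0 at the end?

after MOV r0, #9: r0=9
after MOV r6, #-4: r6=-4
after MOV r5, #40: r5=40
after MOV r7, #15: r7=15
after MOV r1, #38: r1=38
after MUL r5, r1, #20: r5=38*20=760
after ADD r6, r7, r7: r6=15+15=30
after OR r0, r5, r5: r0=760|760=760
after ADD r1, r0, #9: r1=760+9=769
after MOD r5, r7, #11: r5=15%11=4
after OR r1, r5, r5: r1=4|4=4
after LSL r1, r6, #4: r1=30<<4=480
after MUL r6, r7, #12: r6=15*12=180
after MUL r1, r5, r5: r1=4*4=16
halt.

760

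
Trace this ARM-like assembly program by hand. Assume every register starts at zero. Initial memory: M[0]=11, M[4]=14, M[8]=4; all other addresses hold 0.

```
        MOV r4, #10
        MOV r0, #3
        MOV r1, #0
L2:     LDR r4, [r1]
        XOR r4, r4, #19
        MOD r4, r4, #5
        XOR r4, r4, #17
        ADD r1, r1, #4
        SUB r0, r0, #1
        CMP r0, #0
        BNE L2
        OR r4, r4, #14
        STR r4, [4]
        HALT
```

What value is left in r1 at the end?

MOV r4, #10 → r4=10
MOV r0, #3 → r0=3
MOV r1, #0 → r1=0
LDR r4, [r1] → r4=M[0]=11
XOR r4, r4, #19 → r4=11^19=24
MOD r4, r4, #5 → r4=24%5=4
XOR r4, r4, #17 → r4=4^17=21
ADD r1, r1, #4 → r1=0+4=4
SUB r0, r0, #1 → r0=3-1=2
CMP r0, #0  (cmp 2,0)
BNE L2: taken
LDR r4, [r1] → r4=M[4]=14
XOR r4, r4, #19 → r4=14^19=29
MOD r4, r4, #5 → r4=29%5=4
XOR r4, r4, #17 → r4=4^17=21
ADD r1, r1, #4 → r1=4+4=8
SUB r0, r0, #1 → r0=2-1=1
CMP r0, #0  (cmp 1,0)
BNE L2: taken
LDR r4, [r1] → r4=M[8]=4
XOR r4, r4, #19 → r4=4^19=23
MOD r4, r4, #5 → r4=23%5=3
XOR r4, r4, #17 → r4=3^17=18
ADD r1, r1, #4 → r1=8+4=12
SUB r0, r0, #1 → r0=1-1=0
CMP r0, #0  (cmp 0,0)
BNE L2: not taken
OR r4, r4, #14 → r4=18|14=30
STR r4, [4] → M[4]=30
halt.

12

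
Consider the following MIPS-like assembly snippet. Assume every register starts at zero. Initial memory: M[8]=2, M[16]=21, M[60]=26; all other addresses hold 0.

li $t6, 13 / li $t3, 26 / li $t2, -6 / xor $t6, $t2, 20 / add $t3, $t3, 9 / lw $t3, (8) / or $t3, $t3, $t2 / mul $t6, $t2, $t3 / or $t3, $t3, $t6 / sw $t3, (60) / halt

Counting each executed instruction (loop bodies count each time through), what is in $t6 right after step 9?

36

after li $t6, 13: $t6=13
after li $t3, 26: $t3=26
after li $t2, -6: $t2=-6
after xor $t6, $t2, 20: $t6=(-6)^20=-18
after add $t3, $t3, 9: $t3=26+9=35
after lw $t3, (8): $t3=M[8]=2
after or $t3, $t3, $t2: $t3=2|(-6)=-6
after mul $t6, $t2, $t3: $t6=(-6)*(-6)=36
after or $t3, $t3, $t6: $t3=(-6)|36=-2
After step 9: $t6 = 36.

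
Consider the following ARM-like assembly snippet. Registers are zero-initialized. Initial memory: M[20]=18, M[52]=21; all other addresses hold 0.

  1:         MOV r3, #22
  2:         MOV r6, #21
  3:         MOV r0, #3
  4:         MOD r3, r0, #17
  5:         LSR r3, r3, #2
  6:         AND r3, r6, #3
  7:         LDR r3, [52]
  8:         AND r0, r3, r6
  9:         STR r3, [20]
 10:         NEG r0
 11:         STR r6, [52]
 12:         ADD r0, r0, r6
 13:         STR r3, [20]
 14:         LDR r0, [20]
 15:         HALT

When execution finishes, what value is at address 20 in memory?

MOV r3, #22 → r3=22
MOV r6, #21 → r6=21
MOV r0, #3 → r0=3
MOD r3, r0, #17 → r3=3%17=3
LSR r3, r3, #2 → r3=3>>2=0
AND r3, r6, #3 → r3=21&3=1
LDR r3, [52] → r3=M[52]=21
AND r0, r3, r6 → r0=21&21=21
STR r3, [20] → M[20]=21
NEG r0 → r0=-(21)=-21
STR r6, [52] → M[52]=21
ADD r0, r0, r6 → r0=(-21)+21=0
STR r3, [20] → M[20]=21
LDR r0, [20] → r0=M[20]=21
halt.

21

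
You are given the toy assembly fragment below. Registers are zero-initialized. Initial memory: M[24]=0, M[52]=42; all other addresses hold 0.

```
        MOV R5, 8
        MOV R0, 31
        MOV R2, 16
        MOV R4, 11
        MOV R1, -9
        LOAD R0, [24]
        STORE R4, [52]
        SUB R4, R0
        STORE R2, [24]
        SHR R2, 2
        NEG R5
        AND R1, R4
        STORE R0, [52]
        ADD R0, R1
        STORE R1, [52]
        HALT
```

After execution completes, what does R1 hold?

R5=8
R0=31
R2=16
R4=11
R1=-9
R0=M[24]=0
STORE R4, [52] → M[52]=11
R4=11-0=11
STORE R2, [24] → M[24]=16
R2=16>>2=4
R5=-(8)=-8
R1=(-9)&11=3
STORE R0, [52] → M[52]=0
R0=0+3=3
STORE R1, [52] → M[52]=3
halt.

3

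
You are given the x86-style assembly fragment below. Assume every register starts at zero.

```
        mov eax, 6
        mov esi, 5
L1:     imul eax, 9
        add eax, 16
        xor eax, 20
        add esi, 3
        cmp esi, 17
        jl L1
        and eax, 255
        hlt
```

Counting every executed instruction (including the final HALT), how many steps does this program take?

mov eax, 6 → eax=6
mov esi, 5 → esi=5
imul eax, 9 → eax=6*9=54
add eax, 16 → eax=54+16=70
xor eax, 20 → eax=70^20=82
add esi, 3 → esi=5+3=8
cmp esi, 17  (cmp 8,17)
jl L1: taken
imul eax, 9 → eax=82*9=738
add eax, 16 → eax=738+16=754
xor eax, 20 → eax=754^20=742
add esi, 3 → esi=8+3=11
cmp esi, 17  (cmp 11,17)
jl L1: taken
imul eax, 9 → eax=742*9=6678
add eax, 16 → eax=6678+16=6694
xor eax, 20 → eax=6694^20=6706
add esi, 3 → esi=11+3=14
cmp esi, 17  (cmp 14,17)
jl L1: taken
imul eax, 9 → eax=6706*9=60354
add eax, 16 → eax=60354+16=60370
xor eax, 20 → eax=60370^20=60358
add esi, 3 → esi=14+3=17
cmp esi, 17  (cmp 17,17)
jl L1: not taken
and eax, 255 → eax=60358&255=198
halt.
Total executed instructions: 28.

28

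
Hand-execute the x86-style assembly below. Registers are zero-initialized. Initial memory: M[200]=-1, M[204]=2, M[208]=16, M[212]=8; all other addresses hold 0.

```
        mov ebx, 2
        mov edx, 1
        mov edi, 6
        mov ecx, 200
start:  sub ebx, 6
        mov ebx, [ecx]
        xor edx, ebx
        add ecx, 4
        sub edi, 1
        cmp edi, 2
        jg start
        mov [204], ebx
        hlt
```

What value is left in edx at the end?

-28

after mov ebx, 2: ebx=2
after mov edx, 1: edx=1
after mov edi, 6: edi=6
after mov ecx, 200: ecx=200
after sub ebx, 6: ebx=2-6=-4
after mov ebx, [ecx]: ebx=M[200]=-1
after xor edx, ebx: edx=1^(-1)=-2
after add ecx, 4: ecx=200+4=204
after sub edi, 1: edi=6-1=5
cmp edi, 2  (cmp 5,2)
jg start: taken
after sub ebx, 6: ebx=(-1)-6=-7
after mov ebx, [ecx]: ebx=M[204]=2
after xor edx, ebx: edx=(-2)^2=-4
after add ecx, 4: ecx=204+4=208
after sub edi, 1: edi=5-1=4
cmp edi, 2  (cmp 4,2)
jg start: taken
after sub ebx, 6: ebx=2-6=-4
after mov ebx, [ecx]: ebx=M[208]=16
after xor edx, ebx: edx=(-4)^16=-20
after add ecx, 4: ecx=208+4=212
after sub edi, 1: edi=4-1=3
cmp edi, 2  (cmp 3,2)
jg start: taken
after sub ebx, 6: ebx=16-6=10
after mov ebx, [ecx]: ebx=M[212]=8
after xor edx, ebx: edx=(-20)^8=-28
after add ecx, 4: ecx=212+4=216
after sub edi, 1: edi=3-1=2
cmp edi, 2  (cmp 2,2)
jg start: not taken
mov [204], ebx → M[204]=8
halt.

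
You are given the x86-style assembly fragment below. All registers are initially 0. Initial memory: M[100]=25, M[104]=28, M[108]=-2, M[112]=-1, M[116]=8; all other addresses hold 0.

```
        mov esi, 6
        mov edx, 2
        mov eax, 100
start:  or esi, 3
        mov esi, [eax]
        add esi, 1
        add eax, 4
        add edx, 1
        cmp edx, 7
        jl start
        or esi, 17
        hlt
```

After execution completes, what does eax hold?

mov esi, 6 → esi=6
mov edx, 2 → edx=2
mov eax, 100 → eax=100
or esi, 3 → esi=6|3=7
mov esi, [eax] → esi=M[100]=25
add esi, 1 → esi=25+1=26
add eax, 4 → eax=100+4=104
add edx, 1 → edx=2+1=3
cmp edx, 7  (cmp 3,7)
jl start: taken
or esi, 3 → esi=26|3=27
mov esi, [eax] → esi=M[104]=28
add esi, 1 → esi=28+1=29
add eax, 4 → eax=104+4=108
add edx, 1 → edx=3+1=4
cmp edx, 7  (cmp 4,7)
jl start: taken
or esi, 3 → esi=29|3=31
mov esi, [eax] → esi=M[108]=-2
add esi, 1 → esi=(-2)+1=-1
add eax, 4 → eax=108+4=112
add edx, 1 → edx=4+1=5
cmp edx, 7  (cmp 5,7)
jl start: taken
or esi, 3 → esi=(-1)|3=-1
mov esi, [eax] → esi=M[112]=-1
add esi, 1 → esi=(-1)+1=0
add eax, 4 → eax=112+4=116
add edx, 1 → edx=5+1=6
cmp edx, 7  (cmp 6,7)
jl start: taken
or esi, 3 → esi=0|3=3
mov esi, [eax] → esi=M[116]=8
add esi, 1 → esi=8+1=9
add eax, 4 → eax=116+4=120
add edx, 1 → edx=6+1=7
cmp edx, 7  (cmp 7,7)
jl start: not taken
or esi, 17 → esi=9|17=25
halt.

120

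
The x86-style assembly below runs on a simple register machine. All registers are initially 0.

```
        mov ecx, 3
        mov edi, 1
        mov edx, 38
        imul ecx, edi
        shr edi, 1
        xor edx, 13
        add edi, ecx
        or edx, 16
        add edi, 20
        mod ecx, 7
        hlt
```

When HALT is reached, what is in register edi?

mov ecx, 3 → ecx=3
mov edi, 1 → edi=1
mov edx, 38 → edx=38
imul ecx, edi → ecx=3*1=3
shr edi, 1 → edi=1>>1=0
xor edx, 13 → edx=38^13=43
add edi, ecx → edi=0+3=3
or edx, 16 → edx=43|16=59
add edi, 20 → edi=3+20=23
mod ecx, 7 → ecx=3%7=3
halt.

23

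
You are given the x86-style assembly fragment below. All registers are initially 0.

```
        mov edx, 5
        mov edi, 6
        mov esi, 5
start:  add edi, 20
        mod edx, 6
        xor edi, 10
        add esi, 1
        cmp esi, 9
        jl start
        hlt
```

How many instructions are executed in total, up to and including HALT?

28

after mov edx, 5: edx=5
after mov edi, 6: edi=6
after mov esi, 5: esi=5
after add edi, 20: edi=6+20=26
after mod edx, 6: edx=5%6=5
after xor edi, 10: edi=26^10=16
after add esi, 1: esi=5+1=6
cmp esi, 9  (cmp 6,9)
jl start: taken
after add edi, 20: edi=16+20=36
after mod edx, 6: edx=5%6=5
after xor edi, 10: edi=36^10=46
after add esi, 1: esi=6+1=7
cmp esi, 9  (cmp 7,9)
jl start: taken
after add edi, 20: edi=46+20=66
after mod edx, 6: edx=5%6=5
after xor edi, 10: edi=66^10=72
after add esi, 1: esi=7+1=8
cmp esi, 9  (cmp 8,9)
jl start: taken
after add edi, 20: edi=72+20=92
after mod edx, 6: edx=5%6=5
after xor edi, 10: edi=92^10=86
after add esi, 1: esi=8+1=9
cmp esi, 9  (cmp 9,9)
jl start: not taken
halt.
Total executed instructions: 28.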